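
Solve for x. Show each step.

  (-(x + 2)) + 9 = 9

Step 1. [(-(x + 2)) + 9 = 9] +9 is outermost — subtract 9 both sides, so sub: -(x + 2) = 0.
Step 2. [-(x + 2) = 0] flip signs both sides ⇒ neg: x + 2 = 0.
Step 3. [x + 2 = 0] 2 comes off first (subtract 2). So sub: x = -2.

Answer: x ∈ {-2}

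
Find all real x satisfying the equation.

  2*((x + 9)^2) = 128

Step 1. [2*((x + 9)^2) = 128] LHS = 2·(…); ÷2 both sides, so div: (x + 9)^2 = 64.
Step 2. [(x + 9)^2 = 64] 64 ≥ 0, LHS is (·)² — take ±√, so sqrt: x + 9 = 8 or -8.
Step 3. [x + 9 = 8 or -8] +9 is outermost — subtract 9 both sides ⇒ sub: x = -1 or -17.

Answer: x ∈ {-17, -1}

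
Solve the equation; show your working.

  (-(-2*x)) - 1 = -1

Step 1. [(-(-2*x)) - 1 = -1] the outer -1 inverts by adding 1, so sub: -(-2*x) = 0.
Step 2. [-(-2*x) = 0] flip signs both sides. So neg: -2*x = 0.
Step 3. [-2*x = 0] -2 out front; divide by -2. So div: x = 0.

Answer: x ∈ {0}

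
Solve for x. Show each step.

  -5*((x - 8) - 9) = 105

Step 1. [-5*((x - 8) - 9) = 105] -5·(inner) — divide through by -5 ⇒ div: (x - 8) - 9 = -21.
Step 2. [(x - 8) - 9 = -21] add 9: x sits inside (… - 9), so sub: x - 8 = -12.
Step 3. [x - 8 = -12] -8 is outermost — add 8 both sides, so sub: x = -4.

Answer: x ∈ {-4}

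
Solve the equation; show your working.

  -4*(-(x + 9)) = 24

Step 1. [-4*(-(x + 9)) = 24] leading coefficient -4: divide by -4. So div: -(x + 9) = -6.
Step 2. [-(x + 9) = -6] leading − — multiply by −1, so neg: x + 9 = 6.
Step 3. [x + 9 = 6] the outer +9 inverts by subtracting 9. So sub: x = -3.

Answer: x ∈ {-3}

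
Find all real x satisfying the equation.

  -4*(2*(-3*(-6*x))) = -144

Step 1. [-4*(2*(-3*(-6*x))) = -144] divide by the outer -4, so div: 2*(-3*(-6*x)) = 36.
Step 2. [2*(-3*(-6*x)) = 36] leading coefficient 2: divide by 2. So div: -3*(-6*x) = 18.
Step 3. [-3*(-6*x) = 18] LHS = -3·(…); ÷-3 both sides ⇒ div: -6*x = -6.
Step 4. [-6*x = -6] leading coefficient -6: divide by -6 ⇒ div: x = 1.

Answer: x ∈ {1}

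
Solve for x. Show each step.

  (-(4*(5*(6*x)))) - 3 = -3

Step 1. [(-(4*(5*(6*x)))) - 3 = -3] -3 is outermost — add 3 both sides ⇒ sub: -(4*(5*(6*x))) = 0.
Step 2. [-(4*(5*(6*x))) = 0] leading − — multiply by −1. So neg: 4*(5*(6*x)) = 0.
Step 3. [4*(5*(6*x)) = 0] 4 out front; divide by 4, so div: 5*(6*x) = 0.
Step 4. [5*(6*x) = 0] divide by the outer 5. So div: 6*x = 0.
Step 5. [6*x = 0] divide by the outer 6 ⇒ div: x = 0.

Answer: x ∈ {0}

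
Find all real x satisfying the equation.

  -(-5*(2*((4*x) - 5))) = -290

Step 1. [-(-5*(2*((4*x) - 5))) = -290] leading − — multiply by −1. So neg: -5*(2*((4*x) - 5)) = 290.
Step 2. [-5*(2*((4*x) - 5)) = 290] divide by the outer -5 ⇒ div: 2*((4*x) - 5) = -58.
Step 3. [2*((4*x) - 5) = -58] 2·(inner) — divide through by 2, so div: (4*x) - 5 = -29.
Step 4. [(4*x) - 5 = -29] peel the -5: add 5 from each side, so sub: 4*x = -24.
Step 5. [4*x = -24] 4 out front; divide by 4 ⇒ div: x = -6.

Answer: x ∈ {-6}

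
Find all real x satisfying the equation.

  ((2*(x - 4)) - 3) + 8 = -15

Step 1. [((2*(x - 4)) - 3) + 8 = -15] the outer +8 inverts by subtracting 8 ⇒ sub: (2*(x - 4)) - 3 = -23.
Step 2. [(2*(x - 4)) - 3 = -23] the outer -3 inverts by adding 3. So sub: 2*(x - 4) = -20.
Step 3. [2*(x - 4) = -20] LHS = 2·(…); ÷2 both sides ⇒ div: x - 4 = -10.
Step 4. [x - 4 = -10] 4 comes off first (add 4). So sub: x = -6.

Answer: x ∈ {-6}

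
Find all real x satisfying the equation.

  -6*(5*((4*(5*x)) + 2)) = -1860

Step 1. [-6*(5*((4*(5*x)) + 2)) = -1860] -6 out front; divide by -6, so div: 5*((4*(5*x)) + 2) = 310.
Step 2. [5*((4*(5*x)) + 2) = 310] 5·(inner) — divide through by 5, so div: (4*(5*x)) + 2 = 62.
Step 3. [(4*(5*x)) + 2 = 62] +2 is outermost — subtract 2 both sides ⇒ sub: 4*(5*x) = 60.
Step 4. [4*(5*x) = 60] 4 out front; divide by 4 ⇒ div: 5*x = 15.
Step 5. [5*x = 15] 5 out front; divide by 5. So div: x = 3.

Answer: x ∈ {3}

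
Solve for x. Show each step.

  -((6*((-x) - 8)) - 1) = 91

Step 1. [-((6*((-x) - 8)) - 1) = 91] flip signs both sides ⇒ neg: (6*((-x) - 8)) - 1 = -91.
Step 2. [(6*((-x) - 8)) - 1 = -91] -1 is outermost — add 1 both sides, so sub: 6*((-x) - 8) = -90.
Step 3. [6*((-x) - 8) = -90] 6 out front; divide by 6. So div: (-x) - 8 = -15.
Step 4. [(-x) - 8 = -15] the outer -8 inverts by adding 8, so sub: -x = -7.
Step 5. [-x = -7] flip signs both sides, so neg: x = 7.

Answer: x ∈ {7}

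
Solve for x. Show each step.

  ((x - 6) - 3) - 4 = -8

Step 1. [((x - 6) - 3) - 4 = -8] peel the -4: add 4 from each side. So sub: (x - 6) - 3 = -4.
Step 2. [(x - 6) - 3 = -4] add 3: x sits inside (… - 3). So sub: x - 6 = -1.
Step 3. [x - 6 = -1] -6 is outermost — add 6 both sides, so sub: x = 5.

Answer: x ∈ {5}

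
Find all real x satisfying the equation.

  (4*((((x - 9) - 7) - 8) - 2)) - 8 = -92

Step 1. [(4*((((x - 9) - 7) - 8) - 2)) - 8 = -92] the outer -8 inverts by adding 8, so sub: 4*((((x - 9) - 7) - 8) - 2) = -84.
Step 2. [4*((((x - 9) - 7) - 8) - 2) = -84] divide by the outer 4 ⇒ div: (((x - 9) - 7) - 8) - 2 = -21.
Step 3. [(((x - 9) - 7) - 8) - 2 = -21] the outer -2 inverts by adding 2 ⇒ sub: ((x - 9) - 7) - 8 = -19.
Step 4. [((x - 9) - 7) - 8 = -19] 8 comes off first (add 8) ⇒ sub: (x - 9) - 7 = -11.
Step 5. [(x - 9) - 7 = -11] -7 is outermost — add 7 both sides. So sub: x - 9 = -4.
Step 6. [x - 9 = -4] 9 comes off first (add 9). So sub: x = 5.

Answer: x ∈ {5}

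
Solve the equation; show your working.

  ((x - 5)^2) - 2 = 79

Step 1. [((x - 5)^2) - 2 = 79] the outer -2 inverts by adding 2, so sub: (x - 5)^2 = 81.
Step 2. [(x - 5)^2 = 81] 81 ≥ 0, LHS is (·)² — take ±√ ⇒ sqrt: x - 5 = 9 or -9.
Step 3. [x - 5 = 9 or -9] -5 is outermost — add 5 both sides, so sub: x = 14 or -4.

Answer: x ∈ {-4, 14}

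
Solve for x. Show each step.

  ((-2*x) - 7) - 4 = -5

Step 1. [((-2*x) - 7) - 4 = -5] add 4: x sits inside (… - 4) ⇒ sub: (-2*x) - 7 = -1.
Step 2. [(-2*x) - 7 = -1] the outer -7 inverts by adding 7. So sub: -2*x = 6.
Step 3. [-2*x = 6] -2·(inner) — divide through by -2. So div: x = -3.

Answer: x ∈ {-3}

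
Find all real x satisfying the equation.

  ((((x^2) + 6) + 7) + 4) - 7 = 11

Step 1. [((((x^2) + 6) + 7) + 4) - 7 = 11] add 7: x sits inside (… - 7) ⇒ sub: (((x^2) + 6) + 7) + 4 = 18.
Step 2. [(((x^2) + 6) + 7) + 4 = 18] 4 comes off first (subtract 4), so sub: ((x^2) + 6) + 7 = 14.
Step 3. [((x^2) + 6) + 7 = 14] +7 is outermost — subtract 7 both sides ⇒ sub: (x^2) + 6 = 7.
Step 4. [(x^2) + 6 = 7] +6 is outermost — subtract 6 both sides ⇒ sub: x^2 = 1.
Step 5. [x^2 = 1] √ both sides: 1 ≥ 0 gives two branches. So sqrt: x = 1 or -1.

Answer: x ∈ {-1, 1}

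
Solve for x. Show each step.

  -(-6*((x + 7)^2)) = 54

Step 1. [-(-6*((x + 7)^2)) = 54] leading − — multiply by −1, so neg: -6*((x + 7)^2) = -54.
Step 2. [-6*((x + 7)^2) = -54] -6 out front; divide by -6 ⇒ div: (x + 7)^2 = 9.
Step 3. [(x + 7)^2 = 9] 9 ≥ 0, LHS is (·)² — take ±√, so sqrt: x + 7 = 3 or -3.
Step 4. [x + 7 = 3 or -3] +7 is outermost — subtract 7 both sides. So sub: x = -4 or -10.

Answer: x ∈ {-10, -4}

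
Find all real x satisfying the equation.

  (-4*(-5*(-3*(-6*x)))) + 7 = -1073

Step 1. [(-4*(-5*(-3*(-6*x)))) + 7 = -1073] +7 is outermost — subtract 7 both sides. So sub: -4*(-5*(-3*(-6*x))) = -1080.
Step 2. [-4*(-5*(-3*(-6*x))) = -1080] leading coefficient -4: divide by -4. So div: -5*(-3*(-6*x)) = 270.
Step 3. [-5*(-3*(-6*x)) = 270] divide by the outer -5, so div: -3*(-6*x) = -54.
Step 4. [-3*(-6*x) = -54] -3 out front; divide by -3. So div: -6*x = 18.
Step 5. [-6*x = 18] leading coefficient -6: divide by -6, so div: x = -3.

Answer: x ∈ {-3}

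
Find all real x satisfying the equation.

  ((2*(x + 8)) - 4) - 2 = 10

Step 1. [((2*(x + 8)) - 4) - 2 = 10] 2 comes off first (add 2). So sub: (2*(x + 8)) - 4 = 12.
Step 2. [(2*(x + 8)) - 4 = 12] 2 divides every term; factor it out, so factor: (x + 8) - 2 = 6.
Step 3. [(x + 8) - 2 = 6] add 2: x sits inside (… - 2). So sub: x + 8 = 8.
Step 4. [x + 8 = 8] the outer +8 inverts by subtracting 8, so sub: x = 0.

Answer: x ∈ {0}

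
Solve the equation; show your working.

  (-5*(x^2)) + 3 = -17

Step 1. [(-5*(x^2)) + 3 = -17] 3 comes off first (subtract 3), so sub: -5*(x^2) = -20.
Step 2. [-5*(x^2) = -20] -5·(inner) — divide through by -5. So div: x^2 = 4.
Step 3. [x^2 = 4] √ both sides: 4 ≥ 0 gives two branches, so sqrt: x = 2 or -2.

Answer: x ∈ {-2, 2}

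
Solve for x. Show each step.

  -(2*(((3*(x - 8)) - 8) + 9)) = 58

Step 1. [-(2*(((3*(x - 8)) - 8) + 9)) = 58] LHS negated; negate both sides. So neg: 2*(((3*(x - 8)) - 8) + 9) = -58.
Step 2. [2*(((3*(x - 8)) - 8) + 9) = -58] leading coefficient 2: divide by 2 ⇒ div: ((3*(x - 8)) - 8) + 9 = -29.
Step 3. [((3*(x - 8)) - 8) + 9 = -29] +9 is outermost — subtract 9 both sides. So sub: (3*(x - 8)) - 8 = -38.
Step 4. [(3*(x - 8)) - 8 = -38] 8 comes off first (add 8) ⇒ sub: 3*(x - 8) = -30.
Step 5. [3*(x - 8) = -30] LHS = 3·(…); ÷3 both sides. So div: x - 8 = -10.
Step 6. [x - 8 = -10] -8 is outermost — add 8 both sides ⇒ sub: x = -2.

Answer: x ∈ {-2}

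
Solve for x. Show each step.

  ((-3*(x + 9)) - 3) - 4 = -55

Step 1. [((-3*(x + 9)) - 3) - 4 = -55] the outer -4 inverts by adding 4. So sub: (-3*(x + 9)) - 3 = -51.
Step 2. [(-3*(x + 9)) - 3 = -51] common factor -3 (LHS and -51) — divide through, so factor: (x + 9) + 1 = 17.
Step 3. [(x + 9) + 1 = 17] +1 is outermost — subtract 1 both sides. So sub: x + 9 = 16.
Step 4. [x + 9 = 16] peel the +9: subtract 9 from each side, so sub: x = 7.

Answer: x ∈ {7}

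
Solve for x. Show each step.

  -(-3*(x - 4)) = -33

Step 1. [-(-3*(x - 4)) = -33] leading − — multiply by −1 ⇒ neg: -3*(x - 4) = 33.
Step 2. [-3*(x - 4) = 33] -3 out front; divide by -3, so div: x - 4 = -11.
Step 3. [x - 4 = -11] add 4: x sits inside (… - 4), so sub: x = -7.

Answer: x ∈ {-7}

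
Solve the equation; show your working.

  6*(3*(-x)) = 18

Step 1. [6*(3*(-x)) = 18] divide by the outer 6, so div: 3*(-x) = 3.
Step 2. [3*(-x) = 3] leading coefficient 3: divide by 3 ⇒ div: -x = 1.
Step 3. [-x = 1] flip signs both sides ⇒ neg: x = -1.

Answer: x ∈ {-1}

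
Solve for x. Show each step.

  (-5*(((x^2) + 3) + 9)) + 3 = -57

Step 1. [(-5*(((x^2) + 3) + 9)) + 3 = -57] peel the +3: subtract 3 from each side, so sub: -5*(((x^2) + 3) + 9) = -60.
Step 2. [-5*(((x^2) + 3) + 9) = -60] -5 out front; divide by -5 ⇒ div: ((x^2) + 3) + 9 = 12.
Step 3. [((x^2) + 3) + 9 = 12] peel the +9: subtract 9 from each side ⇒ sub: (x^2) + 3 = 3.
Step 4. [(x^2) + 3 = 3] peel the +3: subtract 3 from each side ⇒ sub: x^2 = 0.
Step 5. [x^2 = 0] LHS squared, RHS 0 ≥ 0: apply √ (±), so sqrt: x = 0.

Answer: x ∈ {0}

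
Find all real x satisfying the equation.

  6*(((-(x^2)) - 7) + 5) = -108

Step 1. [6*(((-(x^2)) - 7) + 5) = -108] 6·(inner) — divide through by 6. So div: ((-(x^2)) - 7) + 5 = -18.
Step 2. [((-(x^2)) - 7) + 5 = -18] +5 is outermost — subtract 5 both sides, so sub: (-(x^2)) - 7 = -23.
Step 3. [(-(x^2)) - 7 = -23] peel the -7: add 7 from each side, so sub: -(x^2) = -16.
Step 4. [-(x^2) = -16] flip signs both sides. So neg: x^2 = 16.
Step 5. [x^2 = 16] √ both sides: 16 ≥ 0 gives two branches. So sqrt: x = 4 or -4.

Answer: x ∈ {-4, 4}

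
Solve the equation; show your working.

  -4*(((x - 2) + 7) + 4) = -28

Step 1. [-4*(((x - 2) + 7) + 4) = -28] -4 out front; divide by -4. So div: ((x - 2) + 7) + 4 = 7.
Step 2. [((x - 2) + 7) + 4 = 7] peel the +4: subtract 4 from each side. So sub: (x - 2) + 7 = 3.
Step 3. [(x - 2) + 7 = 3] 7 comes off first (subtract 7) ⇒ sub: x - 2 = -4.
Step 4. [x - 2 = -4] -2 is outermost — add 2 both sides ⇒ sub: x = -2.

Answer: x ∈ {-2}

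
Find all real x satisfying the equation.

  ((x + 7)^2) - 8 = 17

Step 1. [((x + 7)^2) - 8 = 17] peel the -8: add 8 from each side, so sub: (x + 7)^2 = 25.
Step 2. [(x + 7)^2 = 25] 25 ≥ 0, LHS is (·)² — take ±√, so sqrt: x + 7 = 5 or -5.
Step 3. [x + 7 = 5 or -5] peel the +7: subtract 7 from each side, so sub: x = -2 or -12.

Answer: x ∈ {-12, -2}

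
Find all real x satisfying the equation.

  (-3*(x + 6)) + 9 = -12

Step 1. [(-3*(x + 6)) + 9 = -12] common factor -3 (LHS and -12) — divide through. So factor: (x + 6) - 3 = 4.
Step 2. [(x + 6) - 3 = 4] the outer -3 inverts by adding 3 ⇒ sub: x + 6 = 7.
Step 3. [x + 6 = 7] peel the +6: subtract 6 from each side ⇒ sub: x = 1.

Answer: x ∈ {1}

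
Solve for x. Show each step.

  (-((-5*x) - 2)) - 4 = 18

Step 1. [(-((-5*x) - 2)) - 4 = 18] add 4: x sits inside (… - 4) ⇒ sub: -((-5*x) - 2) = 22.
Step 2. [-((-5*x) - 2) = 22] leading − — multiply by −1, so neg: (-5*x) - 2 = -22.
Step 3. [(-5*x) - 2 = -22] add 2: x sits inside (… - 2) ⇒ sub: -5*x = -20.
Step 4. [-5*x = -20] LHS = -5·(…); ÷-5 both sides ⇒ div: x = 4.

Answer: x ∈ {4}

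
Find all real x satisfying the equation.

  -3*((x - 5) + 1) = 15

Step 1. [-3*((x - 5) + 1) = 15] leading coefficient -3: divide by -3 ⇒ div: (x - 5) + 1 = -5.
Step 2. [(x - 5) + 1 = -5] subtract 1: x sits inside (… + 1) ⇒ sub: x - 5 = -6.
Step 3. [x - 5 = -6] the outer -5 inverts by adding 5 ⇒ sub: x = -1.

Answer: x ∈ {-1}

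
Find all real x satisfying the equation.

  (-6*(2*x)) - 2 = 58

Step 1. [(-6*(2*x)) - 2 = 58] the outer -2 inverts by adding 2 ⇒ sub: -6*(2*x) = 60.
Step 2. [-6*(2*x) = 60] leading coefficient -6: divide by -6 ⇒ div: 2*x = -10.
Step 3. [2*x = -10] 2·(inner) — divide through by 2 ⇒ div: x = -5.

Answer: x ∈ {-5}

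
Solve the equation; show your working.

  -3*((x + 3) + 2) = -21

Step 1. [-3*((x + 3) + 2) = -21] -3 out front; divide by -3. So div: (x + 3) + 2 = 7.
Step 2. [(x + 3) + 2 = 7] peel the +2: subtract 2 from each side. So sub: x + 3 = 5.
Step 3. [x + 3 = 5] +3 is outermost — subtract 3 both sides, so sub: x = 2.

Answer: x ∈ {2}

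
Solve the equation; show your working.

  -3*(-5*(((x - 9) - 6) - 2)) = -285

Step 1. [-3*(-5*(((x - 9) - 6) - 2)) = -285] divide by the outer -3 ⇒ div: -5*(((x - 9) - 6) - 2) = 95.
Step 2. [-5*(((x - 9) - 6) - 2) = 95] leading coefficient -5: divide by -5 ⇒ div: ((x - 9) - 6) - 2 = -19.
Step 3. [((x - 9) - 6) - 2 = -19] add 2: x sits inside (… - 2) ⇒ sub: (x - 9) - 6 = -17.
Step 4. [(x - 9) - 6 = -17] 6 comes off first (add 6) ⇒ sub: x - 9 = -11.
Step 5. [x - 9 = -11] add 9: x sits inside (… - 9), so sub: x = -2.

Answer: x ∈ {-2}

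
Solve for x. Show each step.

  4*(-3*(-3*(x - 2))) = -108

Step 1. [4*(-3*(-3*(x - 2))) = -108] divide by the outer 4 ⇒ div: -3*(-3*(x - 2)) = -27.
Step 2. [-3*(-3*(x - 2)) = -27] divide by the outer -3 ⇒ div: -3*(x - 2) = 9.
Step 3. [-3*(x - 2) = 9] -3 out front; divide by -3, so div: x - 2 = -3.
Step 4. [x - 2 = -3] the outer -2 inverts by adding 2, so sub: x = -1.

Answer: x ∈ {-1}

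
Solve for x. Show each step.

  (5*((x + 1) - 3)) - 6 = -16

Step 1. [(5*((x + 1) - 3)) - 6 = -16] -6 is outermost — add 6 both sides. So sub: 5*((x + 1) - 3) = -10.
Step 2. [5*((x + 1) - 3) = -10] divide by the outer 5, so div: (x + 1) - 3 = -2.
Step 3. [(x + 1) - 3 = -2] 3 comes off first (add 3), so sub: x + 1 = 1.
Step 4. [x + 1 = 1] 1 comes off first (subtract 1), so sub: x = 0.

Answer: x ∈ {0}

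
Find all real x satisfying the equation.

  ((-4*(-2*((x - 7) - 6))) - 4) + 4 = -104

Step 1. [((-4*(-2*((x - 7) - 6))) - 4) + 4 = -104] +4 is outermost — subtract 4 both sides, so sub: (-4*(-2*((x - 7) - 6))) - 4 = -108.
Step 2. [(-4*(-2*((x - 7) - 6))) - 4 = -108] common factor -4 (LHS and -108) — divide through ⇒ factor: (-2*((x - 7) - 6)) + 1 = 27.
Step 3. [(-2*((x - 7) - 6)) + 1 = 27] +1 is outermost — subtract 1 both sides, so sub: -2*((x - 7) - 6) = 26.
Step 4. [-2*((x - 7) - 6) = 26] -2·(inner) — divide through by -2. So div: (x - 7) - 6 = -13.
Step 5. [(x - 7) - 6 = -13] 6 comes off first (add 6), so sub: x - 7 = -7.
Step 6. [x - 7 = -7] add 7: x sits inside (… - 7). So sub: x = 0.

Answer: x ∈ {0}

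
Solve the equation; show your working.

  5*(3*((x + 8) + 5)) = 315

Step 1. [5*(3*((x + 8) + 5)) = 315] leading coefficient 5: divide by 5 ⇒ div: 3*((x + 8) + 5) = 63.
Step 2. [3*((x + 8) + 5) = 63] divide by the outer 3, so div: (x + 8) + 5 = 21.
Step 3. [(x + 8) + 5 = 21] +5 is outermost — subtract 5 both sides ⇒ sub: x + 8 = 16.
Step 4. [x + 8 = 16] the outer +8 inverts by subtracting 8. So sub: x = 8.

Answer: x ∈ {8}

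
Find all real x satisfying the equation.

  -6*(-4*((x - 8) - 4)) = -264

Step 1. [-6*(-4*((x - 8) - 4)) = -264] LHS = -6·(…); ÷-6 both sides. So div: -4*((x - 8) - 4) = 44.
Step 2. [-4*((x - 8) - 4) = 44] LHS = -4·(…); ÷-4 both sides ⇒ div: (x - 8) - 4 = -11.
Step 3. [(x - 8) - 4 = -11] peel the -4: add 4 from each side, so sub: x - 8 = -7.
Step 4. [x - 8 = -7] peel the -8: add 8 from each side, so sub: x = 1.

Answer: x ∈ {1}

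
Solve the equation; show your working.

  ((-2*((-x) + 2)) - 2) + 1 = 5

Step 1. [((-2*((-x) + 2)) - 2) + 1 = 5] peel the +1: subtract 1 from each side. So sub: (-2*((-x) + 2)) - 2 = 4.
Step 2. [(-2*((-x) + 2)) - 2 = 4] common factor -2 (LHS and 4) — divide through, so factor: ((-x) + 2) + 1 = -2.
Step 3. [((-x) + 2) + 1 = -2] 1 comes off first (subtract 1) ⇒ sub: (-x) + 2 = -3.
Step 4. [(-x) + 2 = -3] peel the +2: subtract 2 from each side. So sub: -x = -5.
Step 5. [-x = -5] LHS negated; negate both sides. So neg: x = 5.

Answer: x ∈ {5}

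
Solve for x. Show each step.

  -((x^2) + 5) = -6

Step 1. [-((x^2) + 5) = -6] leading − — multiply by −1 ⇒ neg: (x^2) + 5 = 6.
Step 2. [(x^2) + 5 = 6] 5 comes off first (subtract 5) ⇒ sub: x^2 = 1.
Step 3. [x^2 = 1] √ both sides: 1 ≥ 0 gives two branches, so sqrt: x = 1 or -1.

Answer: x ∈ {-1, 1}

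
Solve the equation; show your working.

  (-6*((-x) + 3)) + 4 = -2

Step 1. [(-6*((-x) + 3)) + 4 = -2] subtract 4: x sits inside (… + 4), so sub: -6*((-x) + 3) = -6.
Step 2. [-6*((-x) + 3) = -6] divide by the outer -6 ⇒ div: (-x) + 3 = 1.
Step 3. [(-x) + 3 = 1] +3 is outermost — subtract 3 both sides, so sub: -x = -2.
Step 4. [-x = -2] flip signs both sides. So neg: x = 2.

Answer: x ∈ {2}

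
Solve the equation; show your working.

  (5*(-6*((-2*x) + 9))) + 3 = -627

Step 1. [(5*(-6*((-2*x) + 9))) + 3 = -627] subtract 3: x sits inside (… + 3) ⇒ sub: 5*(-6*((-2*x) + 9)) = -630.
Step 2. [5*(-6*((-2*x) + 9)) = -630] 5 out front; divide by 5. So div: -6*((-2*x) + 9) = -126.
Step 3. [-6*((-2*x) + 9) = -126] leading coefficient -6: divide by -6 ⇒ div: (-2*x) + 9 = 21.
Step 4. [(-2*x) + 9 = 21] subtract 9: x sits inside (… + 9). So sub: -2*x = 12.
Step 5. [-2*x = 12] -2·(inner) — divide through by -2 ⇒ div: x = -6.

Answer: x ∈ {-6}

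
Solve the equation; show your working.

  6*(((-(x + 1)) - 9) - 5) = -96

Step 1. [6*(((-(x + 1)) - 9) - 5) = -96] leading coefficient 6: divide by 6. So div: ((-(x + 1)) - 9) - 5 = -16.
Step 2. [((-(x + 1)) - 9) - 5 = -16] add 5: x sits inside (… - 5) ⇒ sub: (-(x + 1)) - 9 = -11.
Step 3. [(-(x + 1)) - 9 = -11] -9 is outermost — add 9 both sides, so sub: -(x + 1) = -2.
Step 4. [-(x + 1) = -2] LHS negated; negate both sides ⇒ neg: x + 1 = 2.
Step 5. [x + 1 = 2] subtract 1: x sits inside (… + 1), so sub: x = 1.

Answer: x ∈ {1}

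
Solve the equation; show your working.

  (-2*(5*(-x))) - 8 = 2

Step 1. [(-2*(5*(-x))) - 8 = 2] -2 divides every term; factor it out, so factor: (5*(-x)) + 4 = -1.
Step 2. [(5*(-x)) + 4 = -1] the outer +4 inverts by subtracting 4. So sub: 5*(-x) = -5.
Step 3. [5*(-x) = -5] LHS = 5·(…); ÷5 both sides. So div: -x = -1.
Step 4. [-x = -1] flip signs both sides, so neg: x = 1.

Answer: x ∈ {1}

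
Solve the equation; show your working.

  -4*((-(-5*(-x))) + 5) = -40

Step 1. [-4*((-(-5*(-x))) + 5) = -40] -4·(inner) — divide through by -4, so div: (-(-5*(-x))) + 5 = 10.
Step 2. [(-(-5*(-x))) + 5 = 10] +5 is outermost — subtract 5 both sides, so sub: -(-5*(-x)) = 5.
Step 3. [-(-5*(-x)) = 5] LHS negated; negate both sides. So neg: -5*(-x) = -5.
Step 4. [-5*(-x) = -5] leading coefficient -5: divide by -5, so div: -x = 1.
Step 5. [-x = 1] flip signs both sides, so neg: x = -1.

Answer: x ∈ {-1}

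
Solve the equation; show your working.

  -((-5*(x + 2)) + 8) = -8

Step 1. [-((-5*(x + 2)) + 8) = -8] leading − — multiply by −1. So neg: (-5*(x + 2)) + 8 = 8.
Step 2. [(-5*(x + 2)) + 8 = 8] peel the +8: subtract 8 from each side, so sub: -5*(x + 2) = 0.
Step 3. [-5*(x + 2) = 0] LHS = -5·(…); ÷-5 both sides ⇒ div: x + 2 = 0.
Step 4. [x + 2 = 0] 2 comes off first (subtract 2) ⇒ sub: x = -2.

Answer: x ∈ {-2}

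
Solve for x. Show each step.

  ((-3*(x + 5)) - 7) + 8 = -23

Step 1. [((-3*(x + 5)) - 7) + 8 = -23] 8 comes off first (subtract 8) ⇒ sub: (-3*(x + 5)) - 7 = -31.
Step 2. [(-3*(x + 5)) - 7 = -31] peel the -7: add 7 from each side ⇒ sub: -3*(x + 5) = -24.
Step 3. [-3*(x + 5) = -24] LHS = -3·(…); ÷-3 both sides ⇒ div: x + 5 = 8.
Step 4. [x + 5 = 8] 5 comes off first (subtract 5). So sub: x = 3.

Answer: x ∈ {3}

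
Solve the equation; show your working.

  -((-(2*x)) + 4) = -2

Step 1. [-((-(2*x)) + 4) = -2] flip signs both sides. So neg: (-(2*x)) + 4 = 2.
Step 2. [(-(2*x)) + 4 = 2] peel the +4: subtract 4 from each side. So sub: -(2*x) = -2.
Step 3. [-(2*x) = -2] leading − — multiply by −1 ⇒ neg: 2*x = 2.
Step 4. [2*x = 2] 2·(inner) — divide through by 2. So div: x = 1.

Answer: x ∈ {1}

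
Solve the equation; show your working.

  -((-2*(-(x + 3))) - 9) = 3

Step 1. [-((-2*(-(x + 3))) - 9) = 3] flip signs both sides, so neg: (-2*(-(x + 3))) - 9 = -3.
Step 2. [(-2*(-(x + 3))) - 9 = -3] peel the -9: add 9 from each side, so sub: -2*(-(x + 3)) = 6.
Step 3. [-2*(-(x + 3)) = 6] -2 out front; divide by -2, so div: -(x + 3) = -3.
Step 4. [-(x + 3) = -3] flip signs both sides. So neg: x + 3 = 3.
Step 5. [x + 3 = 3] subtract 3: x sits inside (… + 3), so sub: x = 0.

Answer: x ∈ {0}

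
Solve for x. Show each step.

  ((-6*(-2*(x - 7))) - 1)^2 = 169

Step 1. [((-6*(-2*(x - 7))) - 1)^2 = 169] √ both sides: 169 ≥ 0 gives two branches, so sqrt: (-6*(-2*(x - 7))) - 1 = 13 or -13.
Step 2. [(-6*(-2*(x - 7))) - 1 = 13 or -13] peel the -1: add 1 from each side ⇒ sub: -6*(-2*(x - 7)) = 14 or -12.
Step 3. [-6*(-2*(x - 7)) = 14 or -12] -6 out front; divide by -6. So div: -2*(x - 7) = -7/3 or 2.
Step 4. [-2*(x - 7) = -7/3 or 2] -2 out front; divide by -2, so div: x - 7 = 7/6 or -1.
Step 5. [x - 7 = 7/6 or -1] peel the -7: add 7 from each side. So sub: x = 49/6 or 6.

Answer: x ∈ {6, 49/6}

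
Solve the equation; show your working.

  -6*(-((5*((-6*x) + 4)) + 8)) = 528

Step 1. [-6*(-((5*((-6*x) + 4)) + 8)) = 528] -6 out front; divide by -6, so div: -((5*((-6*x) + 4)) + 8) = -88.
Step 2. [-((5*((-6*x) + 4)) + 8) = -88] leading − — multiply by −1 ⇒ neg: (5*((-6*x) + 4)) + 8 = 88.
Step 3. [(5*((-6*x) + 4)) + 8 = 88] subtract 8: x sits inside (… + 8) ⇒ sub: 5*((-6*x) + 4) = 80.
Step 4. [5*((-6*x) + 4) = 80] 5 out front; divide by 5, so div: (-6*x) + 4 = 16.
Step 5. [(-6*x) + 4 = 16] +4 is outermost — subtract 4 both sides, so sub: -6*x = 12.
Step 6. [-6*x = 12] LHS = -6·(…); ÷-6 both sides, so div: x = -2.

Answer: x ∈ {-2}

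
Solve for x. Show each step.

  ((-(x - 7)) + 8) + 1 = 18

Step 1. [((-(x - 7)) + 8) + 1 = 18] the outer +1 inverts by subtracting 1 ⇒ sub: (-(x - 7)) + 8 = 17.
Step 2. [(-(x - 7)) + 8 = 17] 8 comes off first (subtract 8). So sub: -(x - 7) = 9.
Step 3. [-(x - 7) = 9] LHS negated; negate both sides ⇒ neg: x - 7 = -9.
Step 4. [x - 7 = -9] -7 is outermost — add 7 both sides, so sub: x = -2.

Answer: x ∈ {-2}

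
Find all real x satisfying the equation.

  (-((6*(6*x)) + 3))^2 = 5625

Step 1. [(-((6*(6*x)) + 3))^2 = 5625] LHS squared, RHS 5625 ≥ 0: apply √ (±) ⇒ sqrt: -((6*(6*x)) + 3) = 75 or -75.
Step 2. [-((6*(6*x)) + 3) = 75 or -75] flip signs both sides, so neg: (6*(6*x)) + 3 = -75 or 75.
Step 3. [(6*(6*x)) + 3 = -75 or 75] +3 is outermost — subtract 3 both sides, so sub: 6*(6*x) = -78 or 72.
Step 4. [6*(6*x) = -78 or 72] 6 out front; divide by 6, so div: 6*x = -13 or 12.
Step 5. [6*x = -13 or 12] 6·(inner) — divide through by 6 ⇒ div: x = -13/6 or 2.

Answer: x ∈ {-13/6, 2}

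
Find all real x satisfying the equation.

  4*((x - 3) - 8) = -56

Step 1. [4*((x - 3) - 8) = -56] LHS = 4·(…); ÷4 both sides. So div: (x - 3) - 8 = -14.
Step 2. [(x - 3) - 8 = -14] -8 is outermost — add 8 both sides, so sub: x - 3 = -6.
Step 3. [x - 3 = -6] peel the -3: add 3 from each side, so sub: x = -3.

Answer: x ∈ {-3}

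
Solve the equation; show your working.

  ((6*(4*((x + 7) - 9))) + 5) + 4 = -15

Step 1. [((6*(4*((x + 7) - 9))) + 5) + 4 = -15] +4 is outermost — subtract 4 both sides ⇒ sub: (6*(4*((x + 7) - 9))) + 5 = -19.
Step 2. [(6*(4*((x + 7) - 9))) + 5 = -19] 5 comes off first (subtract 5) ⇒ sub: 6*(4*((x + 7) - 9)) = -24.
Step 3. [6*(4*((x + 7) - 9)) = -24] 6·(inner) — divide through by 6 ⇒ div: 4*((x + 7) - 9) = -4.
Step 4. [4*((x + 7) - 9) = -4] leading coefficient 4: divide by 4, so div: (x + 7) - 9 = -1.
Step 5. [(x + 7) - 9 = -1] the outer -9 inverts by adding 9, so sub: x + 7 = 8.
Step 6. [x + 7 = 8] +7 is outermost — subtract 7 both sides ⇒ sub: x = 1.

Answer: x ∈ {1}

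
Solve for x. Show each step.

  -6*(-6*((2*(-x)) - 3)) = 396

Step 1. [-6*(-6*((2*(-x)) - 3)) = 396] -6·(inner) — divide through by -6, so div: -6*((2*(-x)) - 3) = -66.
Step 2. [-6*((2*(-x)) - 3) = -66] leading coefficient -6: divide by -6 ⇒ div: (2*(-x)) - 3 = 11.
Step 3. [(2*(-x)) - 3 = 11] add 3: x sits inside (… - 3). So sub: 2*(-x) = 14.
Step 4. [2*(-x) = 14] divide by the outer 2, so div: -x = 7.
Step 5. [-x = 7] leading − — multiply by −1 ⇒ neg: x = -7.

Answer: x ∈ {-7}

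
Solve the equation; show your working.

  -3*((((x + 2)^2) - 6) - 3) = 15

Step 1. [-3*((((x + 2)^2) - 6) - 3) = 15] -3·(inner) — divide through by -3. So div: (((x + 2)^2) - 6) - 3 = -5.
Step 2. [(((x + 2)^2) - 6) - 3 = -5] add 3: x sits inside (… - 3) ⇒ sub: ((x + 2)^2) - 6 = -2.
Step 3. [((x + 2)^2) - 6 = -2] -6 is outermost — add 6 both sides, so sub: (x + 2)^2 = 4.
Step 4. [(x + 2)^2 = 4] √ both sides: 4 ≥ 0 gives two branches. So sqrt: x + 2 = 2 or -2.
Step 5. [x + 2 = 2 or -2] 2 comes off first (subtract 2), so sub: x = 0 or -4.

Answer: x ∈ {-4, 0}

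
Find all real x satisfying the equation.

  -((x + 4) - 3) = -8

Step 1. [-((x + 4) - 3) = -8] flip signs both sides, so neg: (x + 4) - 3 = 8.
Step 2. [(x + 4) - 3 = 8] 3 comes off first (add 3). So sub: x + 4 = 11.
Step 3. [x + 4 = 11] the outer +4 inverts by subtracting 4, so sub: x = 7.

Answer: x ∈ {7}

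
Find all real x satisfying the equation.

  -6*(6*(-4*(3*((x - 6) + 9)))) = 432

Step 1. [-6*(6*(-4*(3*((x - 6) + 9)))) = 432] -6 out front; divide by -6, so div: 6*(-4*(3*((x - 6) + 9))) = -72.
Step 2. [6*(-4*(3*((x - 6) + 9))) = -72] LHS = 6·(…); ÷6 both sides. So div: -4*(3*((x - 6) + 9)) = -12.
Step 3. [-4*(3*((x - 6) + 9)) = -12] -4·(inner) — divide through by -4, so div: 3*((x - 6) + 9) = 3.
Step 4. [3*((x - 6) + 9) = 3] 3 out front; divide by 3 ⇒ div: (x - 6) + 9 = 1.
Step 5. [(x - 6) + 9 = 1] 9 comes off first (subtract 9). So sub: x - 6 = -8.
Step 6. [x - 6 = -8] peel the -6: add 6 from each side ⇒ sub: x = -2.

Answer: x ∈ {-2}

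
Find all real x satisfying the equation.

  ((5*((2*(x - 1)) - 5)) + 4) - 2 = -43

Step 1. [((5*((2*(x - 1)) - 5)) + 4) - 2 = -43] peel the -2: add 2 from each side, so sub: (5*((2*(x - 1)) - 5)) + 4 = -41.
Step 2. [(5*((2*(x - 1)) - 5)) + 4 = -41] peel the +4: subtract 4 from each side, so sub: 5*((2*(x - 1)) - 5) = -45.
Step 3. [5*((2*(x - 1)) - 5) = -45] 5 out front; divide by 5 ⇒ div: (2*(x - 1)) - 5 = -9.
Step 4. [(2*(x - 1)) - 5 = -9] 5 comes off first (add 5) ⇒ sub: 2*(x - 1) = -4.
Step 5. [2*(x - 1) = -4] leading coefficient 2: divide by 2. So div: x - 1 = -2.
Step 6. [x - 1 = -2] peel the -1: add 1 from each side. So sub: x = -1.

Answer: x ∈ {-1}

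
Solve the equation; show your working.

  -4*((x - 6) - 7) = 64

Step 1. [-4*((x - 6) - 7) = 64] leading coefficient -4: divide by -4, so div: (x - 6) - 7 = -16.
Step 2. [(x - 6) - 7 = -16] the outer -7 inverts by adding 7 ⇒ sub: x - 6 = -9.
Step 3. [x - 6 = -9] the outer -6 inverts by adding 6 ⇒ sub: x = -3.

Answer: x ∈ {-3}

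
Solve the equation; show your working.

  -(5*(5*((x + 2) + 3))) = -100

Step 1. [-(5*(5*((x + 2) + 3))) = -100] leading − — multiply by −1. So neg: 5*(5*((x + 2) + 3)) = 100.
Step 2. [5*(5*((x + 2) + 3)) = 100] divide by the outer 5 ⇒ div: 5*((x + 2) + 3) = 20.
Step 3. [5*((x + 2) + 3) = 20] leading coefficient 5: divide by 5 ⇒ div: (x + 2) + 3 = 4.
Step 4. [(x + 2) + 3 = 4] peel the +3: subtract 3 from each side, so sub: x + 2 = 1.
Step 5. [x + 2 = 1] +2 is outermost — subtract 2 both sides ⇒ sub: x = -1.

Answer: x ∈ {-1}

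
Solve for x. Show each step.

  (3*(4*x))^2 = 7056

Step 1. [(3*(4*x))^2 = 7056] √ both sides: 7056 ≥ 0 gives two branches ⇒ sqrt: 3*(4*x) = 84 or -84.
Step 2. [3*(4*x) = 84 or -84] divide by the outer 3 ⇒ div: 4*x = 28 or -28.
Step 3. [4*x = 28 or -28] LHS = 4·(…); ÷4 both sides. So div: x = 7 or -7.

Answer: x ∈ {-7, 7}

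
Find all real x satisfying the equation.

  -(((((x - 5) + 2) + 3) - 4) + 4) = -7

Step 1. [-(((((x - 5) + 2) + 3) - 4) + 4) = -7] flip signs both sides. So neg: ((((x - 5) + 2) + 3) - 4) + 4 = 7.
Step 2. [((((x - 5) + 2) + 3) - 4) + 4 = 7] +4 is outermost — subtract 4 both sides, so sub: (((x - 5) + 2) + 3) - 4 = 3.
Step 3. [(((x - 5) + 2) + 3) - 4 = 3] 4 comes off first (add 4) ⇒ sub: ((x - 5) + 2) + 3 = 7.
Step 4. [((x - 5) + 2) + 3 = 7] +3 is outermost — subtract 3 both sides ⇒ sub: (x - 5) + 2 = 4.
Step 5. [(x - 5) + 2 = 4] subtract 2: x sits inside (… + 2). So sub: x - 5 = 2.
Step 6. [x - 5 = 2] the outer -5 inverts by adding 5. So sub: x = 7.

Answer: x ∈ {7}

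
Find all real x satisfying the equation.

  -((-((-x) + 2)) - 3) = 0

Step 1. [-((-((-x) + 2)) - 3) = 0] leading − — multiply by −1. So neg: (-((-x) + 2)) - 3 = 0.
Step 2. [(-((-x) + 2)) - 3 = 0] -3 is outermost — add 3 both sides, so sub: -((-x) + 2) = 3.
Step 3. [-((-x) + 2) = 3] flip signs both sides ⇒ neg: (-x) + 2 = -3.
Step 4. [(-x) + 2 = -3] peel the +2: subtract 2 from each side ⇒ sub: -x = -5.
Step 5. [-x = -5] LHS negated; negate both sides, so neg: x = 5.

Answer: x ∈ {5}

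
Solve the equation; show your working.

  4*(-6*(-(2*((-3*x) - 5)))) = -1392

Step 1. [4*(-6*(-(2*((-3*x) - 5)))) = -1392] divide by the outer 4, so div: -6*(-(2*((-3*x) - 5))) = -348.
Step 2. [-6*(-(2*((-3*x) - 5))) = -348] -6·(inner) — divide through by -6, so div: -(2*((-3*x) - 5)) = 58.
Step 3. [-(2*((-3*x) - 5)) = 58] leading − — multiply by −1 ⇒ neg: 2*((-3*x) - 5) = -58.
Step 4. [2*((-3*x) - 5) = -58] 2 out front; divide by 2. So div: (-3*x) - 5 = -29.
Step 5. [(-3*x) - 5 = -29] -5 is outermost — add 5 both sides. So sub: -3*x = -24.
Step 6. [-3*x = -24] -3·(inner) — divide through by -3, so div: x = 8.

Answer: x ∈ {8}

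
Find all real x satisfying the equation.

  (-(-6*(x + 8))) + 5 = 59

Step 1. [(-(-6*(x + 8))) + 5 = 59] the outer +5 inverts by subtracting 5. So sub: -(-6*(x + 8)) = 54.
Step 2. [-(-6*(x + 8)) = 54] LHS negated; negate both sides, so neg: -6*(x + 8) = -54.
Step 3. [-6*(x + 8) = -54] divide by the outer -6, so div: x + 8 = 9.
Step 4. [x + 8 = 9] peel the +8: subtract 8 from each side ⇒ sub: x = 1.

Answer: x ∈ {1}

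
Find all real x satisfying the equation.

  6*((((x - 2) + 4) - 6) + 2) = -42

Step 1. [6*((((x - 2) + 4) - 6) + 2) = -42] leading coefficient 6: divide by 6, so div: (((x - 2) + 4) - 6) + 2 = -7.
Step 2. [(((x - 2) + 4) - 6) + 2 = -7] 2 comes off first (subtract 2) ⇒ sub: ((x - 2) + 4) - 6 = -9.
Step 3. [((x - 2) + 4) - 6 = -9] 6 comes off first (add 6) ⇒ sub: (x - 2) + 4 = -3.
Step 4. [(x - 2) + 4 = -3] the outer +4 inverts by subtracting 4. So sub: x - 2 = -7.
Step 5. [x - 2 = -7] -2 is outermost — add 2 both sides, so sub: x = -5.

Answer: x ∈ {-5}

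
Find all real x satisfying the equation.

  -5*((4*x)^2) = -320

Step 1. [-5*((4*x)^2) = -320] leading coefficient -5: divide by -5. So div: (4*x)^2 = 64.
Step 2. [(4*x)^2 = 64] 64 ≥ 0, LHS is (·)² — take ±√ ⇒ sqrt: 4*x = 8 or -8.
Step 3. [4*x = 8 or -8] LHS = 4·(…); ÷4 both sides, so div: x = 2 or -2.

Answer: x ∈ {-2, 2}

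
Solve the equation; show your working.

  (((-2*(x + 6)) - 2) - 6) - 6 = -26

Step 1. [(((-2*(x + 6)) - 2) - 6) - 6 = -26] peel the -6: add 6 from each side ⇒ sub: ((-2*(x + 6)) - 2) - 6 = -20.
Step 2. [((-2*(x + 6)) - 2) - 6 = -20] add 6: x sits inside (… - 6) ⇒ sub: (-2*(x + 6)) - 2 = -14.
Step 3. [(-2*(x + 6)) - 2 = -14] 2 comes off first (add 2). So sub: -2*(x + 6) = -12.
Step 4. [-2*(x + 6) = -12] -2 out front; divide by -2 ⇒ div: x + 6 = 6.
Step 5. [x + 6 = 6] subtract 6: x sits inside (… + 6), so sub: x = 0.

Answer: x ∈ {0}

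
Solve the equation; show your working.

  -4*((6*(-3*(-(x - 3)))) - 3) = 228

Step 1. [-4*((6*(-3*(-(x - 3)))) - 3) = 228] divide by the outer -4, so div: (6*(-3*(-(x - 3)))) - 3 = -57.
Step 2. [(6*(-3*(-(x - 3)))) - 3 = -57] add 3: x sits inside (… - 3) ⇒ sub: 6*(-3*(-(x - 3))) = -54.
Step 3. [6*(-3*(-(x - 3))) = -54] LHS = 6·(…); ÷6 both sides, so div: -3*(-(x - 3)) = -9.
Step 4. [-3*(-(x - 3)) = -9] -3·(inner) — divide through by -3. So div: -(x - 3) = 3.
Step 5. [-(x - 3) = 3] leading − — multiply by −1. So neg: x - 3 = -3.
Step 6. [x - 3 = -3] peel the -3: add 3 from each side, so sub: x = 0.

Answer: x ∈ {0}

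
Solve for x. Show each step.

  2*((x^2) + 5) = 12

Step 1. [2*((x^2) + 5) = 12] 2·(inner) — divide through by 2 ⇒ div: (x^2) + 5 = 6.
Step 2. [(x^2) + 5 = 6] 5 comes off first (subtract 5). So sub: x^2 = 1.
Step 3. [x^2 = 1] √ both sides: 1 ≥ 0 gives two branches. So sqrt: x = 1 or -1.

Answer: x ∈ {-1, 1}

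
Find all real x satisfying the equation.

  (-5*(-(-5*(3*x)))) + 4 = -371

Step 1. [(-5*(-(-5*(3*x)))) + 4 = -371] +4 is outermost — subtract 4 both sides, so sub: -5*(-(-5*(3*x))) = -375.
Step 2. [-5*(-(-5*(3*x))) = -375] LHS = -5·(…); ÷-5 both sides, so div: -(-5*(3*x)) = 75.
Step 3. [-(-5*(3*x)) = 75] leading − — multiply by −1 ⇒ neg: -5*(3*x) = -75.
Step 4. [-5*(3*x) = -75] LHS = -5·(…); ÷-5 both sides, so div: 3*x = 15.
Step 5. [3*x = 15] leading coefficient 3: divide by 3, so div: x = 5.

Answer: x ∈ {5}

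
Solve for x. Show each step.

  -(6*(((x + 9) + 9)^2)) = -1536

Step 1. [-(6*(((x + 9) + 9)^2)) = -1536] flip signs both sides. So neg: 6*(((x + 9) + 9)^2) = 1536.
Step 2. [6*(((x + 9) + 9)^2) = 1536] divide by the outer 6, so div: ((x + 9) + 9)^2 = 256.
Step 3. [((x + 9) + 9)^2 = 256] LHS squared, RHS 256 ≥ 0: apply √ (±), so sqrt: (x + 9) + 9 = 16 or -16.
Step 4. [(x + 9) + 9 = 16 or -16] the outer +9 inverts by subtracting 9 ⇒ sub: x + 9 = 7 or -25.
Step 5. [x + 9 = 7 or -25] the outer +9 inverts by subtracting 9. So sub: x = -2 or -34.

Answer: x ∈ {-34, -2}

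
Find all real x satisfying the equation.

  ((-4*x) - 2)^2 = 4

Step 1. [((-4*x) - 2)^2 = 4] 4 ≥ 0, LHS is (·)² — take ±√ ⇒ sqrt: (-4*x) - 2 = 2 or -2.
Step 2. [(-4*x) - 2 = 2 or -2] add 2: x sits inside (… - 2). So sub: -4*x = 4 or 0.
Step 3. [-4*x = 4 or 0] -4·(inner) — divide through by -4, so div: x = -1 or 0.

Answer: x ∈ {-1, 0}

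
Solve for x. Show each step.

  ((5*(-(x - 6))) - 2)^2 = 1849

Step 1. [((5*(-(x - 6))) - 2)^2 = 1849] LHS squared, RHS 1849 ≥ 0: apply √ (±), so sqrt: (5*(-(x - 6))) - 2 = 43 or -43.
Step 2. [(5*(-(x - 6))) - 2 = 43 or -43] add 2: x sits inside (… - 2). So sub: 5*(-(x - 6)) = 45 or -41.
Step 3. [5*(-(x - 6)) = 45 or -41] divide by the outer 5 ⇒ div: -(x - 6) = 9 or -41/5.
Step 4. [-(x - 6) = 9 or -41/5] leading − — multiply by −1 ⇒ neg: x - 6 = -9 or 41/5.
Step 5. [x - 6 = -9 or 41/5] -6 is outermost — add 6 both sides ⇒ sub: x = -3 or 71/5.

Answer: x ∈ {-3, 71/5}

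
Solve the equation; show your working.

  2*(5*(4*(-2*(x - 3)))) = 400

Step 1. [2*(5*(4*(-2*(x - 3)))) = 400] 2 out front; divide by 2. So div: 5*(4*(-2*(x - 3))) = 200.
Step 2. [5*(4*(-2*(x - 3))) = 200] leading coefficient 5: divide by 5. So div: 4*(-2*(x - 3)) = 40.
Step 3. [4*(-2*(x - 3)) = 40] divide by the outer 4 ⇒ div: -2*(x - 3) = 10.
Step 4. [-2*(x - 3) = 10] -2 out front; divide by -2, so div: x - 3 = -5.
Step 5. [x - 3 = -5] -3 is outermost — add 3 both sides ⇒ sub: x = -2.

Answer: x ∈ {-2}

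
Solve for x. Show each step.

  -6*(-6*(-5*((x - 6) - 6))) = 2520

Step 1. [-6*(-6*(-5*((x - 6) - 6))) = 2520] -6·(inner) — divide through by -6, so div: -6*(-5*((x - 6) - 6)) = -420.
Step 2. [-6*(-5*((x - 6) - 6)) = -420] LHS = -6·(…); ÷-6 both sides, so div: -5*((x - 6) - 6) = 70.
Step 3. [-5*((x - 6) - 6) = 70] LHS = -5·(…); ÷-5 both sides. So div: (x - 6) - 6 = -14.
Step 4. [(x - 6) - 6 = -14] 6 comes off first (add 6) ⇒ sub: x - 6 = -8.
Step 5. [x - 6 = -8] peel the -6: add 6 from each side ⇒ sub: x = -2.

Answer: x ∈ {-2}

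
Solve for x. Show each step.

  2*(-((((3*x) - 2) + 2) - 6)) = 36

Step 1. [2*(-((((3*x) - 2) + 2) - 6)) = 36] leading coefficient 2: divide by 2. So div: -((((3*x) - 2) + 2) - 6) = 18.
Step 2. [-((((3*x) - 2) + 2) - 6) = 18] leading − — multiply by −1, so neg: (((3*x) - 2) + 2) - 6 = -18.
Step 3. [(((3*x) - 2) + 2) - 6 = -18] peel the -6: add 6 from each side, so sub: ((3*x) - 2) + 2 = -12.
Step 4. [((3*x) - 2) + 2 = -12] +2 is outermost — subtract 2 both sides ⇒ sub: (3*x) - 2 = -14.
Step 5. [(3*x) - 2 = -14] -2 is outermost — add 2 both sides ⇒ sub: 3*x = -12.
Step 6. [3*x = -12] LHS = 3·(…); ÷3 both sides ⇒ div: x = -4.

Answer: x ∈ {-4}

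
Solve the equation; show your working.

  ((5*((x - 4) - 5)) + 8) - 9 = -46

Step 1. [((5*((x - 4) - 5)) + 8) - 9 = -46] 9 comes off first (add 9), so sub: (5*((x - 4) - 5)) + 8 = -37.
Step 2. [(5*((x - 4) - 5)) + 8 = -37] 8 comes off first (subtract 8) ⇒ sub: 5*((x - 4) - 5) = -45.
Step 3. [5*((x - 4) - 5) = -45] 5·(inner) — divide through by 5 ⇒ div: (x - 4) - 5 = -9.
Step 4. [(x - 4) - 5 = -9] the outer -5 inverts by adding 5 ⇒ sub: x - 4 = -4.
Step 5. [x - 4 = -4] -4 is outermost — add 4 both sides, so sub: x = 0.

Answer: x ∈ {0}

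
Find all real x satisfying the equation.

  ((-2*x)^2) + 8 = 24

Step 1. [((-2*x)^2) + 8 = 24] 8 comes off first (subtract 8), so sub: (-2*x)^2 = 16.
Step 2. [(-2*x)^2 = 16] LHS squared, RHS 16 ≥ 0: apply √ (±), so sqrt: -2*x = 4 or -4.
Step 3. [-2*x = 4 or -4] leading coefficient -2: divide by -2 ⇒ div: x = -2 or 2.

Answer: x ∈ {-2, 2}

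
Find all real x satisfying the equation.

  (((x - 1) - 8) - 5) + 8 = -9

Step 1. [(((x - 1) - 8) - 5) + 8 = -9] 8 comes off first (subtract 8), so sub: ((x - 1) - 8) - 5 = -17.
Step 2. [((x - 1) - 8) - 5 = -17] peel the -5: add 5 from each side, so sub: (x - 1) - 8 = -12.
Step 3. [(x - 1) - 8 = -12] add 8: x sits inside (… - 8), so sub: x - 1 = -4.
Step 4. [x - 1 = -4] add 1: x sits inside (… - 1), so sub: x = -3.

Answer: x ∈ {-3}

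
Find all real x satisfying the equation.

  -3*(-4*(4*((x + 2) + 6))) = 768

Step 1. [-3*(-4*(4*((x + 2) + 6))) = 768] leading coefficient -3: divide by -3, so div: -4*(4*((x + 2) + 6)) = -256.
Step 2. [-4*(4*((x + 2) + 6)) = -256] leading coefficient -4: divide by -4, so div: 4*((x + 2) + 6) = 64.
Step 3. [4*((x + 2) + 6) = 64] LHS = 4·(…); ÷4 both sides. So div: (x + 2) + 6 = 16.
Step 4. [(x + 2) + 6 = 16] 6 comes off first (subtract 6). So sub: x + 2 = 10.
Step 5. [x + 2 = 10] 2 comes off first (subtract 2), so sub: x = 8.

Answer: x ∈ {8}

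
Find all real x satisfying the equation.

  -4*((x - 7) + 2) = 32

Step 1. [-4*((x - 7) + 2) = 32] leading coefficient -4: divide by -4. So div: (x - 7) + 2 = -8.
Step 2. [(x - 7) + 2 = -8] subtract 2: x sits inside (… + 2) ⇒ sub: x - 7 = -10.
Step 3. [x - 7 = -10] peel the -7: add 7 from each side ⇒ sub: x = -3.

Answer: x ∈ {-3}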